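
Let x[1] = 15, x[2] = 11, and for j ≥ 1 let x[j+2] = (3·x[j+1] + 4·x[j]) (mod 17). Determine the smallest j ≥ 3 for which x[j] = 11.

6

Computing terms: x[1] = 15; x[2] = 11; x[3] = 8; x[4] = 0; x[5] = 15; x[6] = 11.
Since (x[5], x[6]) = (x[1], x[2]) = (15, 11) (two consecutive terms determine the rest), the sequence is periodic with period 4.
The value 11 next appears (with j ≥ 3) at x[6].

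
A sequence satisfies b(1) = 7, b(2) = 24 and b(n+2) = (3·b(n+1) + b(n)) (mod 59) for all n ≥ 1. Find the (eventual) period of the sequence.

We have b(1) = 7; b(2) = 24; b(3) = 20; b(4) = 25; b(5) = 36; b(6) = 15; b(7) = 22; b(8) = 22; b(9) = 29; b(10) = 50; b(11) = 2; b(12) = 56; b(13) = 52; b(14) = 35; b(15) = 39; b(16) = 34; b(17) = 23; b(18) = 44; b(19) = 37; b(20) = 37; b(21) = 30; b(22) = 9; b(23) = 57; b(24) = 3; b(25) = 7; b(26) = 24.
Since (b(25), b(26)) = (b(1), b(2)) = (7, 24) (two consecutive terms determine the rest), the sequence is periodic with period 24.

24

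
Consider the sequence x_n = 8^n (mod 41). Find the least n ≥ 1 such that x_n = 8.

Listing terms: x_0 = 1, x_1 = 8, x_2 = 23, x_3 = 20, x_4 = 37, x_5 = 9, x_6 = 31, x_7 = 2, x_8 = 16, x_9 = 5, x_{10} = 40, x_{11} = 33, x_{12} = 18, x_{13} = 21, x_{14} = 4, x_{15} = 32, x_{16} = 10, x_{17} = 39, x_{18} = 25, x_{19} = 36, x_{20} = 1.
The sequence repeats with period 20.
The value 8 first appears (with n ≥ 1) at x_1.

1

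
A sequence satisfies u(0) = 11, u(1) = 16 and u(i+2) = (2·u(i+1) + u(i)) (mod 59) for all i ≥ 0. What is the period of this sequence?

u(0) = 11, u(1) = 16, u(2) = 43, u(3) = 43, u(4) = 11, u(5) = 6, u(6) = 23, u(7) = 52, u(8) = 9, u(9) = 11, u(10) = 31, u(11) = 14, u(12) = 0, u(13) = 14, u(14) = 28, u(15) = 11, u(16) = 50, u(17) = 52, u(18) = 36, u(19) = 6, u(20) = 48, u(21) = 43, u(22) = 16, u(23) = 16, u(24) = 48, u(25) = 53, u(26) = 36, u(27) = 7, u(28) = 50, u(29) = 48, u(30) = 28, u(31) = 45, u(32) = 0, u(33) = 45, u(34) = 31, u(35) = 48, u(36) = 9, u(37) = 7, u(38) = 23, u(39) = 53, u(40) = 11, u(41) = 16.
The sequence repeats with period 40.

40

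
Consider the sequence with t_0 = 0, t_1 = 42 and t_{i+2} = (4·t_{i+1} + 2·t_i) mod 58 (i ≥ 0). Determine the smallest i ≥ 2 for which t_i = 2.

We have t_0 = 0,  t_1 = 42,  t_2 = 52,  t_3 = 2,  t_4 = 54,  t_5 = 46,  t_6 = 2,  t_7 = 42,  t_8 = 56,  t_9 = 18,  t_{10} = 10,  t_{11} = 18,  t_{12} = 34,  t_{13} = 56,  t_{14} = 2,  t_{15} = 4,  t_{16} = 20,  t_{17} = 30,  t_{18} = 44,  t_{19} = 4,  t_{20} = 46,  t_{21} = 18,  t_{22} = 48,  t_{23} = 54,  t_{24} = 22,  t_{25} = 22,  t_{26} = 16,  t_{27} = 50,  t_{28} = 0,  t_{29} = 42.
Since (t_{28}, t_{29}) = (t_0, t_1) = (0, 42) (two consecutive terms determine the rest), the sequence is periodic with period 28.
The value 2 first appears (with i ≥ 2) at t_3.

3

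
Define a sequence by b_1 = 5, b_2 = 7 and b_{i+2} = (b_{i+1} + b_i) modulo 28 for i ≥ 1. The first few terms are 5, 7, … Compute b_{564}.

26

Computing terms: b_1 = 5,  b_2 = 7,  b_3 = 12,  b_4 = 19,  b_5 = 3,  b_6 = 22,  b_7 = 25,  b_8 = 19,  b_9 = 16,  b_{10} = 7,  b_{11} = 23,  b_{12} = 2,  b_{13} = 25,  b_{14} = 27,  b_{15} = 24,  b_{16} = 23,  b_{17} = 19,  b_{18} = 14,  b_{19} = 5,  b_{20} = 19,  b_{21} = 24,  b_{22} = 15,  b_{23} = 11,  b_{24} = 26,  b_{25} = 9,  b_{26} = 7,  b_{27} = 16,  b_{28} = 23,  b_{29} = 11,  b_{30} = 6,  b_{31} = 17,  b_{32} = 23,  b_{33} = 12,  b_{34} = 7,  b_{35} = 19,  b_{36} = 26,  b_{37} = 17,  b_{38} = 15,  b_{39} = 4,  b_{40} = 19,  b_{41} = 23,  b_{42} = 14,  b_{43} = 9,  b_{44} = 23,  b_{45} = 4,  b_{46} = 27,  b_{47} = 3,  b_{48} = 2,  b_{49} = 5,  b_{50} = 7.
Since (b_{49}, b_{50}) = (b_1, b_2) = (5, 7) (two consecutive terms determine the rest), the sequence is periodic with period 48.
(564 - 1) mod 48 = 35, so b_{564} = b_{36} = 26.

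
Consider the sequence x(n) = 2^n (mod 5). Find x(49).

2

x(1) = 2; x(2) = 4; x(3) = 3; x(4) = 1; x(5) = 2.
The sequence repeats with period 4.
(49 - 1) mod 4 = 0, so x(49) = x(1) = 2.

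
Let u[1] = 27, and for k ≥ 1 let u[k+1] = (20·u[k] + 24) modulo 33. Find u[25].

15

We have u[1] = 27, u[2] = 3, u[3] = 18, u[4] = 21, u[5] = 15, u[6] = 27.
Since u[6] = u[1] = 27, the sequence is periodic with period 5.
(25 - 1) mod 5 = 4, so u[25] = u[5] = 15.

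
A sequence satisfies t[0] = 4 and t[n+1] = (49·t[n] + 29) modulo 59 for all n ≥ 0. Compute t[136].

Computing terms: t[0] = 4, t[1] = 48, t[2] = 21, t[3] = 55, t[4] = 10, t[5] = 47, t[6] = 31, t[7] = 14, t[8] = 7, t[9] = 18, t[10] = 26, t[11] = 5, t[12] = 38, t[13] = 3, t[14] = 58, t[15] = 39, t[16] = 52, t[17] = 40, t[18] = 42, t[19] = 22, t[20] = 45, t[21] = 51, t[22] = 50, t[23] = 1, t[24] = 19, t[25] = 16, t[26] = 46, t[27] = 41, t[28] = 32, t[29] = 4.
Since t[29] = t[0] = 4, the sequence is periodic with period 29.
(136 - 0) mod 29 = 20, so t[136] = t[20] = 45.

45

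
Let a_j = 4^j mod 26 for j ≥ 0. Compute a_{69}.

Computing terms: a_0 = 1; a_1 = 4; a_2 = 16; a_3 = 12; a_4 = 22; a_5 = 10; a_6 = 14; a_7 = 4.
Since a_7 = a_1 = 4, the sequence is eventually periodic: after a pre-period of length 1 it cycles with period 6.
For j ≥ 1, a_j depends only on (j - 1) mod 6. (69 - 1) mod 6 = 2, so a_{69} = a_3 = 12.

12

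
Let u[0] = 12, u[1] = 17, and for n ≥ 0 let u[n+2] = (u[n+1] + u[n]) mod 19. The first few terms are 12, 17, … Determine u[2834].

0

Listing terms: u[0] = 12,  u[1] = 17,  u[2] = 10,  u[3] = 8,  u[4] = 18,  u[5] = 7,  u[6] = 6,  u[7] = 13,  u[8] = 0,  u[9] = 13,  u[10] = 13,  u[11] = 7,  u[12] = 1,  u[13] = 8,  u[14] = 9,  u[15] = 17,  u[16] = 7,  u[17] = 5,  u[18] = 12,  u[19] = 17.
Since (u[18], u[19]) = (u[0], u[1]) = (12, 17) (two consecutive terms determine the rest), the sequence is periodic with period 18.
So u[2834] = u[0 + ((2834-0) mod 18)] = u[8] = 0.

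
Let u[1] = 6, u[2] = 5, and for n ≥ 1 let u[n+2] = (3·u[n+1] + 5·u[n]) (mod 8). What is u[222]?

3

Computing terms: u[1] = 6,  u[2] = 5,  u[3] = 5,  u[4] = 0,  u[5] = 1,  u[6] = 3,  u[7] = 6,  u[8] = 1,  u[9] = 1,  u[10] = 0,  u[11] = 5,  u[12] = 7,  u[13] = 6,  u[14] = 5.
The sequence repeats with period 12.
(222 - 1) mod 12 = 5, so u[222] = u[6] = 3.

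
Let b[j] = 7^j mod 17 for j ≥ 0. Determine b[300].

Computing terms: b[0] = 1; b[1] = 7; b[2] = 15; b[3] = 3; b[4] = 4; b[5] = 11; b[6] = 9; b[7] = 12; b[8] = 16; b[9] = 10; b[10] = 2; b[11] = 14; b[12] = 13; b[13] = 6; b[14] = 8; b[15] = 5; b[16] = 1.
Since b[16] = b[0] = 1, the sequence is periodic with period 16.
(300 - 0) mod 16 = 12, so b[300] = b[12] = 13.

13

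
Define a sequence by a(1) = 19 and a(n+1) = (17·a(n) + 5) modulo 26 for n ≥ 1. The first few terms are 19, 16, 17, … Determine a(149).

Listing terms: a(1) = 19,  a(2) = 16,  a(3) = 17,  a(4) = 8,  a(5) = 11,  a(6) = 10,  a(7) = 19.
Since a(7) = a(1) = 19, the sequence is periodic with period 6.
(149 - 1) mod 6 = 4, so a(149) = a(5) = 11.

11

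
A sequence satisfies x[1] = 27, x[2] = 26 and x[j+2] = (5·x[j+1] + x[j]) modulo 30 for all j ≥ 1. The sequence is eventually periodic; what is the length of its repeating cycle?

24

We have x[1] = 27, x[2] = 26, x[3] = 7, x[4] = 1, x[5] = 12, x[6] = 1, x[7] = 17, x[8] = 26, x[9] = 27, x[10] = 11, x[11] = 22, x[12] = 1, x[13] = 27, x[14] = 16, x[15] = 17, x[16] = 11, x[17] = 12, x[18] = 11, x[19] = 7, x[20] = 16, x[21] = 27, x[22] = 1, x[23] = 2, x[24] = 11, x[25] = 27, x[26] = 26.
Since (x[25], x[26]) = (x[1], x[2]) = (27, 26) (two consecutive terms determine the rest), the sequence is periodic with period 24.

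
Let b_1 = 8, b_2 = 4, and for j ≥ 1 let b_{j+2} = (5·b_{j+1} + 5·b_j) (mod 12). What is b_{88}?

b_1 = 8,  b_2 = 4,  b_3 = 0,  b_4 = 8,  b_5 = 4.
Since (b_4, b_5) = (b_1, b_2) = (8, 4) (two consecutive terms determine the rest), the sequence is periodic with period 3.
So b_{88} = b_{1 + ((88-1) mod 3)} = b_1 = 8.

8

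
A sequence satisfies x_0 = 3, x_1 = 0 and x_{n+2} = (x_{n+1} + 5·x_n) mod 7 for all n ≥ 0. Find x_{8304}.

Computing terms: x_0 = 3, x_1 = 0, x_2 = 1, x_3 = 1, x_4 = 6, x_5 = 4, x_6 = 6, x_7 = 5, x_8 = 0, x_9 = 4, x_{10} = 4, x_{11} = 3, x_{12} = 2, x_{13} = 3, x_{14} = 6, x_{15} = 0, x_{16} = 2, x_{17} = 2, x_{18} = 5, x_{19} = 1, x_{20} = 5, x_{21} = 3, x_{22} = 0.
Since (x_{21}, x_{22}) = (x_0, x_1) = (3, 0) (two consecutive terms determine the rest), the sequence is periodic with period 21.
So x_{8304} = x_{0 + ((8304-0) mod 21)} = x_9 = 4.

4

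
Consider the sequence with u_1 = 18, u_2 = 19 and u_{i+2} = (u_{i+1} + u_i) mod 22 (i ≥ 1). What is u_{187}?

Listing terms: u_1 = 18; u_2 = 19; u_3 = 15; u_4 = 12; u_5 = 5; u_6 = 17; u_7 = 0; u_8 = 17; u_9 = 17; u_{10} = 12; u_{11} = 7; u_{12} = 19; u_{13} = 4; u_{14} = 1; u_{15} = 5; u_{16} = 6; u_{17} = 11; u_{18} = 17; u_{19} = 6; u_{20} = 1; u_{21} = 7; u_{22} = 8; u_{23} = 15; u_{24} = 1; u_{25} = 16; u_{26} = 17; u_{27} = 11; u_{28} = 6; u_{29} = 17; u_{30} = 1; u_{31} = 18; u_{32} = 19.
Since (u_{31}, u_{32}) = (u_1, u_2) = (18, 19) (two consecutive terms determine the rest), the sequence is periodic with period 30.
(187 - 1) mod 30 = 6, so u_{187} = u_7 = 0.

0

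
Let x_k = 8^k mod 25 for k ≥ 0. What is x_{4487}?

Computing terms: x_0 = 1; x_1 = 8; x_2 = 14; x_3 = 12; x_4 = 21; x_5 = 18; x_6 = 19; x_7 = 2; x_8 = 16; x_9 = 3; x_{10} = 24; x_{11} = 17; x_{12} = 11; x_{13} = 13; x_{14} = 4; x_{15} = 7; x_{16} = 6; x_{17} = 23; x_{18} = 9; x_{19} = 22; x_{20} = 1.
The sequence repeats with period 20.
(4487 - 0) mod 20 = 7, so x_{4487} = x_7 = 2.

2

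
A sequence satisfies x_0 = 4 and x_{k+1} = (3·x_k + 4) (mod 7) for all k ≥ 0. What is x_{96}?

4

Listing terms: x_0 = 4,  x_1 = 2,  x_2 = 3,  x_3 = 6,  x_4 = 1,  x_5 = 0,  x_6 = 4.
Since x_6 = x_0 = 4, the sequence is periodic with period 6.
(96 - 0) mod 6 = 0, so x_{96} = x_0 = 4.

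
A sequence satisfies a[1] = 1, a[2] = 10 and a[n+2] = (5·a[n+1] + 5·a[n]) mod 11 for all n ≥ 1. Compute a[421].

Computing terms: a[1] = 1; a[2] = 10; a[3] = 0; a[4] = 6; a[5] = 8; a[6] = 4; a[7] = 5; a[8] = 1; a[9] = 8; a[10] = 1; a[11] = 1; a[12] = 10.
Since (a[11], a[12]) = (a[1], a[2]) = (1, 10) (two consecutive terms determine the rest), the sequence is periodic with period 10.
So a[421] = a[1 + ((421-1) mod 10)] = a[1] = 1.

1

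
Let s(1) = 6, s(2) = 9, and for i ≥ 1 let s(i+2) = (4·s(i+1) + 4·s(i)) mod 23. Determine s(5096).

Computing terms: s(1) = 6; s(2) = 9; s(3) = 14; s(4) = 0; s(5) = 10; s(6) = 17; s(7) = 16; s(8) = 17; s(9) = 17; s(10) = 21; s(11) = 14; s(12) = 2; s(13) = 18; s(14) = 11; s(15) = 1; s(16) = 2; s(17) = 12; s(18) = 10; s(19) = 19; s(20) = 1; s(21) = 11; s(22) = 2; s(23) = 6; s(24) = 9.
The sequence repeats with period 22.
(5096 - 1) mod 22 = 13, so s(5096) = s(14) = 11.

11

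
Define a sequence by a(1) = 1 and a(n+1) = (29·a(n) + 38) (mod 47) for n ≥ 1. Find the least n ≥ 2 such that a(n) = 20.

2

We have a(1) = 1; a(2) = 20; a(3) = 7; a(4) = 6; a(5) = 24; a(6) = 29; a(7) = 33; a(8) = 8; a(9) = 35; a(10) = 19; a(11) = 25; a(12) = 11; a(13) = 28; a(14) = 4; a(15) = 13; a(16) = 39; a(17) = 41; a(18) = 5; a(19) = 42; a(20) = 34; a(21) = 37; a(22) = 30; a(23) = 15; a(24) = 3; a(25) = 31; a(26) = 44; a(27) = 45; a(28) = 27; a(29) = 22; a(30) = 18; a(31) = 43; a(32) = 16; a(33) = 32; a(34) = 26; a(35) = 40; a(36) = 23; a(37) = 0; a(38) = 38; a(39) = 12; a(40) = 10; a(41) = 46; a(42) = 9; a(43) = 17; a(44) = 14; a(45) = 21; a(46) = 36; a(47) = 1.
The sequence repeats with period 46.
The value 20 first appears (with n ≥ 2) at a(2).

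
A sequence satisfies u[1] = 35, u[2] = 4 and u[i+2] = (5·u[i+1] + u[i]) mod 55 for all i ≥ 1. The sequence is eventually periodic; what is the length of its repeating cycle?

u[1] = 35, u[2] = 4, u[3] = 0, u[4] = 4, u[5] = 20, u[6] = 49, u[7] = 45, u[8] = 54, u[9] = 40, u[10] = 34, u[11] = 45, u[12] = 39, u[13] = 20, u[14] = 29, u[15] = 0, u[16] = 29, u[17] = 35, u[18] = 39, u[19] = 10, u[20] = 34, u[21] = 15, u[22] = 54, u[23] = 10, u[24] = 49, u[25] = 35, u[26] = 4.
The sequence repeats with period 24.

24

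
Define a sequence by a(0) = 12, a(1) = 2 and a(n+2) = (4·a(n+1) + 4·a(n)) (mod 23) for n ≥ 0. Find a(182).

3

We have a(0) = 12,  a(1) = 2,  a(2) = 10,  a(3) = 2,  a(4) = 2,  a(5) = 16,  a(6) = 3,  a(7) = 7,  a(8) = 17,  a(9) = 4,  a(10) = 15,  a(11) = 7,  a(12) = 19,  a(13) = 12,  a(14) = 9,  a(15) = 15,  a(16) = 4,  a(17) = 7,  a(18) = 21,  a(19) = 20,  a(20) = 3,  a(21) = 0,  a(22) = 12,  a(23) = 2.
The sequence repeats with period 22.
(182 - 0) mod 22 = 6, so a(182) = a(6) = 3.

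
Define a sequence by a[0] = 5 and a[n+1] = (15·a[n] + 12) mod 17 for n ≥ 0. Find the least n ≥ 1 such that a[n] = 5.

Computing terms: a[0] = 5; a[1] = 2; a[2] = 8; a[3] = 13; a[4] = 3; a[5] = 6; a[6] = 0; a[7] = 12; a[8] = 5.
The sequence repeats with period 8.
The value 5 next appears (with n ≥ 1) at a[8].

8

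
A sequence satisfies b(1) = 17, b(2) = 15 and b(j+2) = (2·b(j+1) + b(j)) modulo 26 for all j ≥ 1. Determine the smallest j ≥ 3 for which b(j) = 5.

4

b(1) = 17,  b(2) = 15,  b(3) = 21,  b(4) = 5,  b(5) = 5,  b(6) = 15,  b(7) = 9,  b(8) = 7,  b(9) = 23,  b(10) = 1,  b(11) = 25,  b(12) = 25,  b(13) = 23,  b(14) = 19,  b(15) = 9,  b(16) = 11,  b(17) = 5,  b(18) = 21,  b(19) = 21,  b(20) = 11,  b(21) = 17,  b(22) = 19,  b(23) = 3,  b(24) = 25,  b(25) = 1,  b(26) = 1,  b(27) = 3,  b(28) = 7,  b(29) = 17,  b(30) = 15.
Since (b(29), b(30)) = (b(1), b(2)) = (17, 15) (two consecutive terms determine the rest), the sequence is periodic with period 28.
The value 5 first appears (with j ≥ 3) at b(4).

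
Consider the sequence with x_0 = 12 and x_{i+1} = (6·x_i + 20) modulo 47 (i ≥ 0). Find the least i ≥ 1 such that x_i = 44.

9

We have x_0 = 12; x_1 = 45; x_2 = 8; x_3 = 21; x_4 = 5; x_5 = 3; x_6 = 38; x_7 = 13; x_8 = 4; x_9 = 44; x_{10} = 2; x_{11} = 32; x_{12} = 24; x_{13} = 23; x_{14} = 17; x_{15} = 28; x_{16} = 0; x_{17} = 20; x_{18} = 46; x_{19} = 14; x_{20} = 10; x_{21} = 33; x_{22} = 30; x_{23} = 12.
Since x_{23} = x_0 = 12, the sequence is periodic with period 23.
The value 44 first appears (with i ≥ 1) at x_9.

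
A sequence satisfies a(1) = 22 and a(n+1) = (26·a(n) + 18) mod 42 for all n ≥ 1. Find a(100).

32

Listing terms: a(1) = 22; a(2) = 2; a(3) = 28; a(4) = 32; a(5) = 10; a(6) = 26; a(7) = 22.
The sequence repeats with period 6.
So a(100) = a(1 + ((100-1) mod 6)) = a(4) = 32.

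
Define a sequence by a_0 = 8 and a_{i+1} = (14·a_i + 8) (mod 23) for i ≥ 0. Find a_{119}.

14

Listing terms: a_0 = 8, a_1 = 5, a_2 = 9, a_3 = 19, a_4 = 21, a_5 = 3, a_6 = 4, a_7 = 18, a_8 = 7, a_9 = 14, a_{10} = 20, a_{11} = 12, a_{12} = 15, a_{13} = 11, a_{14} = 1, a_{15} = 22, a_{16} = 17, a_{17} = 16, a_{18} = 2, a_{19} = 13, a_{20} = 6, a_{21} = 0, a_{22} = 8.
The sequence repeats with period 22.
(119 - 0) mod 22 = 9, so a_{119} = a_9 = 14.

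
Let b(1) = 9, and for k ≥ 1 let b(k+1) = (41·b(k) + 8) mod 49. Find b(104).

41

We have b(1) = 9,  b(2) = 34,  b(3) = 30,  b(4) = 13,  b(5) = 2,  b(6) = 41,  b(7) = 23,  b(8) = 20,  b(9) = 44,  b(10) = 48,  b(11) = 16,  b(12) = 27,  b(13) = 37,  b(14) = 6,  b(15) = 9.
Since b(15) = b(1) = 9, the sequence is periodic with period 14.
So b(104) = b(1 + ((104-1) mod 14)) = b(6) = 41.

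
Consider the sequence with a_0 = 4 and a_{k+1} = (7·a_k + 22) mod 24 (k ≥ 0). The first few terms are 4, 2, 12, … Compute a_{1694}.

12

a_0 = 4,  a_1 = 2,  a_2 = 12,  a_3 = 10,  a_4 = 20,  a_5 = 18,  a_6 = 4.
Since a_6 = a_0 = 4, the sequence is periodic with period 6.
(1694 - 0) mod 6 = 2, so a_{1694} = a_2 = 12.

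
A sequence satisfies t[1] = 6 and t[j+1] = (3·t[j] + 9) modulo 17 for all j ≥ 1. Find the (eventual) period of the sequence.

16

t[1] = 6; t[2] = 10; t[3] = 5; t[4] = 7; t[5] = 13; t[6] = 14; t[7] = 0; t[8] = 9; t[9] = 2; t[10] = 15; t[11] = 3; t[12] = 1; t[13] = 12; t[14] = 11; t[15] = 8; t[16] = 16; t[17] = 6.
Since t[17] = t[1] = 6, the sequence is periodic with period 16.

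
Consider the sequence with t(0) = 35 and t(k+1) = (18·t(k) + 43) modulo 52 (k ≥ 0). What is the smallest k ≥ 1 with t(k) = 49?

Listing terms: t(0) = 35; t(1) = 49; t(2) = 41; t(3) = 1; t(4) = 9; t(5) = 49.
Since t(5) = t(1) = 49, the sequence is eventually periodic: after a pre-period of length 1 it cycles with period 4.
The value 49 first appears (with k ≥ 1) at t(1).

1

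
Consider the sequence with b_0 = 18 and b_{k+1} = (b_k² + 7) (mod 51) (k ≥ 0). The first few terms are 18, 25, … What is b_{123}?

50

Listing terms: b_0 = 18, b_1 = 25, b_2 = 20, b_3 = 50, b_4 = 8, b_5 = 20.
Since b_5 = b_2 = 20, the sequence is eventually periodic: after a pre-period of length 2 it cycles with period 3.
For k ≥ 2, b_k depends only on (k - 2) mod 3. (123 - 2) mod 3 = 1, so b_{123} = b_3 = 50.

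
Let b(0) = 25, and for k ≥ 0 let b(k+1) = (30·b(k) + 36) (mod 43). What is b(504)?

25

We have b(0) = 25; b(1) = 12; b(2) = 9; b(3) = 5; b(4) = 14; b(5) = 26; b(6) = 42; b(7) = 6; b(8) = 1; b(9) = 23; b(10) = 38; b(11) = 15; b(12) = 13; b(13) = 39; b(14) = 2; b(15) = 10; b(16) = 35; b(17) = 11; b(18) = 22; b(19) = 8; b(20) = 18; b(21) = 17; b(22) = 30; b(23) = 33; b(24) = 37; b(25) = 28; b(26) = 16; b(27) = 0; b(28) = 36; b(29) = 41; b(30) = 19; b(31) = 4; b(32) = 27; b(33) = 29; b(34) = 3; b(35) = 40; b(36) = 32; b(37) = 7; b(38) = 31; b(39) = 20; b(40) = 34; b(41) = 24; b(42) = 25.
Since b(42) = b(0) = 25, the sequence is periodic with period 42.
(504 - 0) mod 42 = 0, so b(504) = b(0) = 25.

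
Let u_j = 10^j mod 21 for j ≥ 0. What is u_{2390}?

16

We have u_0 = 1, u_1 = 10, u_2 = 16, u_3 = 13, u_4 = 4, u_5 = 19, u_6 = 1.
The sequence repeats with period 6.
(2390 - 0) mod 6 = 2, so u_{2390} = u_2 = 16.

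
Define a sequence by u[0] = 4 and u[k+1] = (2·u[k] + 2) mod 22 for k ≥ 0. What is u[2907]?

18

Computing terms: u[0] = 4,  u[1] = 10,  u[2] = 0,  u[3] = 2,  u[4] = 6,  u[5] = 14,  u[6] = 8,  u[7] = 18,  u[8] = 16,  u[9] = 12,  u[10] = 4.
The sequence repeats with period 10.
(2907 - 0) mod 10 = 7, so u[2907] = u[7] = 18.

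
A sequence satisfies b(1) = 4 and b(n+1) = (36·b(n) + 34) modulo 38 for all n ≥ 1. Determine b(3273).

18

Computing terms: b(1) = 4; b(2) = 26; b(3) = 20; b(4) = 32; b(5) = 8; b(6) = 18; b(7) = 36; b(8) = 0; b(9) = 34; b(10) = 4.
Since b(10) = b(1) = 4, the sequence is periodic with period 9.
So b(3273) = b(1 + ((3273-1) mod 9)) = b(6) = 18.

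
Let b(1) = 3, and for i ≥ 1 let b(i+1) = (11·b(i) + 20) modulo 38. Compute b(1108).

3

b(1) = 3; b(2) = 15; b(3) = 33; b(4) = 3.
The sequence repeats with period 3.
(1108 - 1) mod 3 = 0, so b(1108) = b(1) = 3.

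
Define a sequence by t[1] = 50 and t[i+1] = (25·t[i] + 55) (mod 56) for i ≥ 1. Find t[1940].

t[1] = 50,  t[2] = 17,  t[3] = 32,  t[4] = 15,  t[5] = 38,  t[6] = 53,  t[7] = 36,  t[8] = 3,  t[9] = 18,  t[10] = 1,  t[11] = 24,  t[12] = 39,  t[13] = 22,  t[14] = 45,  t[15] = 4,  t[16] = 43,  t[17] = 10,  t[18] = 25,  t[19] = 8,  t[20] = 31,  t[21] = 46,  t[22] = 29,  t[23] = 52,  t[24] = 11,  t[25] = 50.
Since t[25] = t[1] = 50, the sequence is periodic with period 24.
(1940 - 1) mod 24 = 19, so t[1940] = t[20] = 31.

31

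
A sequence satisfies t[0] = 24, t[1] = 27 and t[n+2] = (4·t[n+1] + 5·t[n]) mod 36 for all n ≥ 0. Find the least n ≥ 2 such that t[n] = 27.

7

We have t[0] = 24; t[1] = 27; t[2] = 12; t[3] = 3; t[4] = 0; t[5] = 15; t[6] = 24; t[7] = 27.
The sequence repeats with period 6.
The value 27 next appears (with n ≥ 2) at t[7].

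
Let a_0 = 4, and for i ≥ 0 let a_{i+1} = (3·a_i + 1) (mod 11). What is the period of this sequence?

5

We have a_0 = 4,  a_1 = 2,  a_2 = 7,  a_3 = 0,  a_4 = 1,  a_5 = 4.
The sequence repeats with period 5.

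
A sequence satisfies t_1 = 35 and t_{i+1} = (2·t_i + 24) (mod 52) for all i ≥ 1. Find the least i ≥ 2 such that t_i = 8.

Listing terms: t_1 = 35,  t_2 = 42,  t_3 = 4,  t_4 = 32,  t_5 = 36,  t_6 = 44,  t_7 = 8,  t_8 = 40,  t_9 = 0,  t_{10} = 24,  t_{11} = 20,  t_{12} = 12,  t_{13} = 48,  t_{14} = 16,  t_{15} = 4.
Since t_{15} = t_3 = 4, the sequence is eventually periodic: after a pre-period of length 2 it cycles with period 12.
The value 8 first appears (with i ≥ 2) at t_7.

7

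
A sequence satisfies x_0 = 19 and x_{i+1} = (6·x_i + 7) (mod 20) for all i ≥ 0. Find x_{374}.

Listing terms: x_0 = 19,  x_1 = 1,  x_2 = 13,  x_3 = 5,  x_4 = 17,  x_5 = 9,  x_6 = 1.
Since x_6 = x_1 = 1, the sequence is eventually periodic: after a pre-period of length 1 it cycles with period 5.
For i ≥ 1, x_i depends only on (i - 1) mod 5. (374 - 1) mod 5 = 3, so x_{374} = x_4 = 17.

17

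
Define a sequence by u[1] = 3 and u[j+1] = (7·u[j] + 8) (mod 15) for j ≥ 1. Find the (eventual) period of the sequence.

12

We have u[1] = 3; u[2] = 14; u[3] = 1; u[4] = 0; u[5] = 8; u[6] = 4; u[7] = 6; u[8] = 5; u[9] = 13; u[10] = 9; u[11] = 11; u[12] = 10; u[13] = 3.
The sequence repeats with period 12.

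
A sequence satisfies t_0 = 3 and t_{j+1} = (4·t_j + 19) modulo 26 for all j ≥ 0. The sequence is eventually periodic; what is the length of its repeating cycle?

6

We have t_0 = 3, t_1 = 5, t_2 = 13, t_3 = 19, t_4 = 17, t_5 = 9, t_6 = 3.
Since t_6 = t_0 = 3, the sequence is periodic with period 6.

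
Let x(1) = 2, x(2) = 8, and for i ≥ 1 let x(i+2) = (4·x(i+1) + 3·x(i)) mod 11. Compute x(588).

0

We have x(1) = 2,  x(2) = 8,  x(3) = 5,  x(4) = 0,  x(5) = 4,  x(6) = 5,  x(7) = 10,  x(8) = 0,  x(9) = 8,  x(10) = 10,  x(11) = 9,  x(12) = 0,  x(13) = 5,  x(14) = 9,  x(15) = 7,  x(16) = 0,  x(17) = 10,  x(18) = 7,  x(19) = 3,  x(20) = 0,  x(21) = 9,  x(22) = 3,  x(23) = 6,  x(24) = 0,  x(25) = 7,  x(26) = 6,  x(27) = 1,  x(28) = 0,  x(29) = 3,  x(30) = 1,  x(31) = 2,  x(32) = 0,  x(33) = 6,  x(34) = 2,  x(35) = 4,  x(36) = 0,  x(37) = 1,  x(38) = 4,  x(39) = 8,  x(40) = 0,  x(41) = 2,  x(42) = 8.
Since (x(41), x(42)) = (x(1), x(2)) = (2, 8) (two consecutive terms determine the rest), the sequence is periodic with period 40.
(588 - 1) mod 40 = 27, so x(588) = x(28) = 0.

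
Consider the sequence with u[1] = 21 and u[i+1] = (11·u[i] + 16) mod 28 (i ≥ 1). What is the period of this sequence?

6

Computing terms: u[1] = 21, u[2] = 23, u[3] = 17, u[4] = 7, u[5] = 9, u[6] = 3, u[7] = 21.
The sequence repeats with period 6.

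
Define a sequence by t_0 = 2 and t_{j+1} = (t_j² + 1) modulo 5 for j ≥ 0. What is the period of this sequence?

3

t_0 = 2,  t_1 = 0,  t_2 = 1,  t_3 = 2.
Since t_3 = t_0 = 2, the sequence is periodic with period 3.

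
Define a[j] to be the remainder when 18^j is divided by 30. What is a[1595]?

12

Computing terms: a[1] = 18, a[2] = 24, a[3] = 12, a[4] = 6, a[5] = 18.
The sequence repeats with period 4.
(1595 - 1) mod 4 = 2, so a[1595] = a[3] = 12.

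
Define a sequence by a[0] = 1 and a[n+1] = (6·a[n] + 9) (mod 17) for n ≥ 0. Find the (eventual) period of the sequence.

16

We have a[0] = 1,  a[1] = 15,  a[2] = 14,  a[3] = 8,  a[4] = 6,  a[5] = 11,  a[6] = 7,  a[7] = 0,  a[8] = 9,  a[9] = 12,  a[10] = 13,  a[11] = 2,  a[12] = 4,  a[13] = 16,  a[14] = 3,  a[15] = 10,  a[16] = 1.
Since a[16] = a[0] = 1, the sequence is periodic with period 16.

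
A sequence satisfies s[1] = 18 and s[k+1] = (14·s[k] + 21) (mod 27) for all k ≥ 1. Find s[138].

We have s[1] = 18, s[2] = 3, s[3] = 9, s[4] = 12, s[5] = 0, s[6] = 21, s[7] = 18.
The sequence repeats with period 6.
So s[138] = s[1 + ((138-1) mod 6)] = s[6] = 21.

21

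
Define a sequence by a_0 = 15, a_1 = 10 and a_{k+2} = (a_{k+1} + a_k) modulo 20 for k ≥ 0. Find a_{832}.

0

Computing terms: a_0 = 15,  a_1 = 10,  a_2 = 5,  a_3 = 15,  a_4 = 0,  a_5 = 15,  a_6 = 15,  a_7 = 10.
Since (a_6, a_7) = (a_0, a_1) = (15, 10) (two consecutive terms determine the rest), the sequence is periodic with period 6.
So a_{832} = a_{0 + ((832-0) mod 6)} = a_4 = 0.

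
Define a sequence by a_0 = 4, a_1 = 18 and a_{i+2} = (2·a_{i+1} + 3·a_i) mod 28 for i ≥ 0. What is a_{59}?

22

Computing terms: a_0 = 4, a_1 = 18, a_2 = 20, a_3 = 10, a_4 = 24, a_5 = 22, a_6 = 4, a_7 = 18.
Since (a_6, a_7) = (a_0, a_1) = (4, 18) (two consecutive terms determine the rest), the sequence is periodic with period 6.
(59 - 0) mod 6 = 5, so a_{59} = a_5 = 22.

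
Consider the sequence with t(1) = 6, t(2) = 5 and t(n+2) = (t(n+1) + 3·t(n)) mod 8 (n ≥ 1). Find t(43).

6

Computing terms: t(1) = 6,  t(2) = 5,  t(3) = 7,  t(4) = 6,  t(5) = 3,  t(6) = 5,  t(7) = 6,  t(8) = 5.
The sequence repeats with period 6.
(43 - 1) mod 6 = 0, so t(43) = t(1) = 6.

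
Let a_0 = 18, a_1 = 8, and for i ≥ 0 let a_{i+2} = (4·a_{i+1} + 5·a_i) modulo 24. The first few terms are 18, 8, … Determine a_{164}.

Computing terms: a_0 = 18; a_1 = 8; a_2 = 2; a_3 = 0; a_4 = 10; a_5 = 16; a_6 = 18; a_7 = 8.
Since (a_6, a_7) = (a_0, a_1) = (18, 8) (two consecutive terms determine the rest), the sequence is periodic with period 6.
(164 - 0) mod 6 = 2, so a_{164} = a_2 = 2.

2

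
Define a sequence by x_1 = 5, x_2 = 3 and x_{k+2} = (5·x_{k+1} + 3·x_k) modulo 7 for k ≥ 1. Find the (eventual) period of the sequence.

3

Computing terms: x_1 = 5, x_2 = 3, x_3 = 2, x_4 = 5, x_5 = 3.
The sequence repeats with period 3.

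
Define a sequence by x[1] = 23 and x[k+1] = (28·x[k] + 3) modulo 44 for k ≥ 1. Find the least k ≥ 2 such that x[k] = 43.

x[1] = 23,  x[2] = 31,  x[3] = 35,  x[4] = 15,  x[5] = 27,  x[6] = 11,  x[7] = 3,  x[8] = 43,  x[9] = 19,  x[10] = 7,  x[11] = 23.
The sequence repeats with period 10.
The value 43 first appears (with k ≥ 2) at x[8].

8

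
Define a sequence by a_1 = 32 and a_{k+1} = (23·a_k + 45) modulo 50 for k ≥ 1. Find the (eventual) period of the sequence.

20

We have a_1 = 32; a_2 = 31; a_3 = 8; a_4 = 29; a_5 = 12; a_6 = 21; a_7 = 28; a_8 = 39; a_9 = 42; a_{10} = 11; a_{11} = 48; a_{12} = 49; a_{13} = 22; a_{14} = 1; a_{15} = 18; a_{16} = 9; a_{17} = 2; a_{18} = 41; a_{19} = 38; a_{20} = 19; a_{21} = 32.
Since a_{21} = a_1 = 32, the sequence is periodic with period 20.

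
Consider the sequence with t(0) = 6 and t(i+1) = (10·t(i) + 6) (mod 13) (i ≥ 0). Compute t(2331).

t(0) = 6,  t(1) = 1,  t(2) = 3,  t(3) = 10,  t(4) = 2,  t(5) = 0,  t(6) = 6.
Since t(6) = t(0) = 6, the sequence is periodic with period 6.
So t(2331) = t(0 + ((2331-0) mod 6)) = t(3) = 10.

10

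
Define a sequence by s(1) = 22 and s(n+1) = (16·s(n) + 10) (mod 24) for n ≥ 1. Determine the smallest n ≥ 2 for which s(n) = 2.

2

Computing terms: s(1) = 22; s(2) = 2; s(3) = 18; s(4) = 10; s(5) = 2.
Since s(5) = s(2) = 2, the sequence is eventually periodic: after a pre-period of length 1 it cycles with period 3.
The value 2 first appears (with n ≥ 2) at s(2).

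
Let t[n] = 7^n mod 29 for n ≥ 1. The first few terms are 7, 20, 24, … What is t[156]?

20

Computing terms: t[1] = 7, t[2] = 20, t[3] = 24, t[4] = 23, t[5] = 16, t[6] = 25, t[7] = 1, t[8] = 7.
The sequence repeats with period 7.
(156 - 1) mod 7 = 1, so t[156] = t[2] = 20.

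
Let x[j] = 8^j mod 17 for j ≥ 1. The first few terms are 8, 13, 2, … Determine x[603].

Listing terms: x[1] = 8, x[2] = 13, x[3] = 2, x[4] = 16, x[5] = 9, x[6] = 4, x[7] = 15, x[8] = 1, x[9] = 8.
The sequence repeats with period 8.
(603 - 1) mod 8 = 2, so x[603] = x[3] = 2.

2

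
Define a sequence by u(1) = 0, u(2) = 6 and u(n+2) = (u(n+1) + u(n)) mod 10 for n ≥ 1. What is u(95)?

We have u(1) = 0, u(2) = 6, u(3) = 6, u(4) = 2, u(5) = 8, u(6) = 0, u(7) = 8, u(8) = 8, u(9) = 6, u(10) = 4, u(11) = 0, u(12) = 4, u(13) = 4, u(14) = 8, u(15) = 2, u(16) = 0, u(17) = 2, u(18) = 2, u(19) = 4, u(20) = 6, u(21) = 0, u(22) = 6.
Since (u(21), u(22)) = (u(1), u(2)) = (0, 6) (two consecutive terms determine the rest), the sequence is periodic with period 20.
So u(95) = u(1 + ((95-1) mod 20)) = u(15) = 2.

2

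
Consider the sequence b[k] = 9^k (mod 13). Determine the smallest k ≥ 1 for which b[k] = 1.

Computing terms: b[0] = 1; b[1] = 9; b[2] = 3; b[3] = 1.
The sequence repeats with period 3.
The value 1 next appears (with k ≥ 1) at b[3].

3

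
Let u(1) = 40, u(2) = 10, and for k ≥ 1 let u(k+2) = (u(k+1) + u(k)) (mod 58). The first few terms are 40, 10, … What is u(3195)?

50

We have u(1) = 40; u(2) = 10; u(3) = 50; u(4) = 2; u(5) = 52; u(6) = 54; u(7) = 48; u(8) = 44; u(9) = 34; u(10) = 20; u(11) = 54; u(12) = 16; u(13) = 12; u(14) = 28; u(15) = 40; u(16) = 10.
The sequence repeats with period 14.
(3195 - 1) mod 14 = 2, so u(3195) = u(3) = 50.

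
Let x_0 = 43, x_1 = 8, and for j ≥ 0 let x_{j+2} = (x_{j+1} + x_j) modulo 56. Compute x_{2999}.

x_0 = 43; x_1 = 8; x_2 = 51; x_3 = 3; x_4 = 54; x_5 = 1; x_6 = 55; x_7 = 0; x_8 = 55; x_9 = 55; x_{10} = 54; x_{11} = 53; x_{12} = 51; x_{13} = 48; x_{14} = 43; x_{15} = 35; x_{16} = 22; x_{17} = 1; x_{18} = 23; x_{19} = 24; x_{20} = 47; x_{21} = 15; x_{22} = 6; x_{23} = 21; x_{24} = 27; x_{25} = 48; x_{26} = 19; x_{27} = 11; x_{28} = 30; x_{29} = 41; x_{30} = 15; x_{31} = 0; x_{32} = 15; x_{33} = 15; x_{34} = 30; x_{35} = 45; x_{36} = 19; x_{37} = 8; x_{38} = 27; x_{39} = 35; x_{40} = 6; x_{41} = 41; x_{42} = 47; x_{43} = 32; x_{44} = 23; x_{45} = 55; x_{46} = 22; x_{47} = 21; x_{48} = 43; x_{49} = 8.
The sequence repeats with period 48.
(2999 - 0) mod 48 = 23, so x_{2999} = x_{23} = 21.

21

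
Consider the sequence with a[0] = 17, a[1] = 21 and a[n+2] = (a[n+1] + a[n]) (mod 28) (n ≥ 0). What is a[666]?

a[0] = 17; a[1] = 21; a[2] = 10; a[3] = 3; a[4] = 13; a[5] = 16; a[6] = 1; a[7] = 17; a[8] = 18; a[9] = 7; a[10] = 25; a[11] = 4; a[12] = 1; a[13] = 5; a[14] = 6; a[15] = 11; a[16] = 17; a[17] = 0; a[18] = 17; a[19] = 17; a[20] = 6; a[21] = 23; a[22] = 1; a[23] = 24; a[24] = 25; a[25] = 21; a[26] = 18; a[27] = 11; a[28] = 1; a[29] = 12; a[30] = 13; a[31] = 25; a[32] = 10; a[33] = 7; a[34] = 17; a[35] = 24; a[36] = 13; a[37] = 9; a[38] = 22; a[39] = 3; a[40] = 25; a[41] = 0; a[42] = 25; a[43] = 25; a[44] = 22; a[45] = 19; a[46] = 13; a[47] = 4; a[48] = 17; a[49] = 21.
The sequence repeats with period 48.
(666 - 0) mod 48 = 42, so a[666] = a[42] = 25.

25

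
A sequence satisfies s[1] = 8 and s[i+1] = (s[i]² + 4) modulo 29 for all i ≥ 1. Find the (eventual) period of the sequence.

Listing terms: s[1] = 8,  s[2] = 10,  s[3] = 17,  s[4] = 3,  s[5] = 13,  s[6] = 28,  s[7] = 5,  s[8] = 0,  s[9] = 4,  s[10] = 20,  s[11] = 27,  s[12] = 8.
Since s[12] = s[1] = 8, the sequence is periodic with period 11.

11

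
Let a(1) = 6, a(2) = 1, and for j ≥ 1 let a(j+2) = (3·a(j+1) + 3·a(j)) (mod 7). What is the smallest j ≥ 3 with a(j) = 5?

We have a(1) = 6; a(2) = 1; a(3) = 0; a(4) = 3; a(5) = 2; a(6) = 1; a(7) = 2; a(8) = 2; a(9) = 5; a(10) = 0; a(11) = 1; a(12) = 3; a(13) = 5; a(14) = 3; a(15) = 3; a(16) = 4; a(17) = 0; a(18) = 5; a(19) = 1; a(20) = 4; a(21) = 1; a(22) = 1; a(23) = 6; a(24) = 0; a(25) = 4; a(26) = 5; a(27) = 6; a(28) = 5; a(29) = 5; a(30) = 2; a(31) = 0; a(32) = 6; a(33) = 4; a(34) = 2; a(35) = 4; a(36) = 4; a(37) = 3; a(38) = 0; a(39) = 2; a(40) = 6; a(41) = 3; a(42) = 6; a(43) = 6; a(44) = 1.
The sequence repeats with period 42.
The value 5 first appears (with j ≥ 3) at a(9).

9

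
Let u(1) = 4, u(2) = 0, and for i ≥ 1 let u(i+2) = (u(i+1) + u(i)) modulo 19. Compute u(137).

We have u(1) = 4,  u(2) = 0,  u(3) = 4,  u(4) = 4,  u(5) = 8,  u(6) = 12,  u(7) = 1,  u(8) = 13,  u(9) = 14,  u(10) = 8,  u(11) = 3,  u(12) = 11,  u(13) = 14,  u(14) = 6,  u(15) = 1,  u(16) = 7,  u(17) = 8,  u(18) = 15,  u(19) = 4,  u(20) = 0.
The sequence repeats with period 18.
So u(137) = u(1 + ((137-1) mod 18)) = u(11) = 3.

3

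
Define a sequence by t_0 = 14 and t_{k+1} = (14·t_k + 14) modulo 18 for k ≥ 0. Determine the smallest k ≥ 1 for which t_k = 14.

Listing terms: t_0 = 14, t_1 = 12, t_2 = 2, t_3 = 6, t_4 = 8, t_5 = 0, t_6 = 14.
The sequence repeats with period 6.
The value 14 next appears (with k ≥ 1) at t_6.

6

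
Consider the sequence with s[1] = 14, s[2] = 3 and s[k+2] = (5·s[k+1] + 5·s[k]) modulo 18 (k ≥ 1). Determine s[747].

1

Listing terms: s[1] = 14; s[2] = 3; s[3] = 13; s[4] = 8; s[5] = 15; s[6] = 7; s[7] = 2; s[8] = 9; s[9] = 1; s[10] = 14; s[11] = 3.
The sequence repeats with period 9.
(747 - 1) mod 9 = 8, so s[747] = s[9] = 1.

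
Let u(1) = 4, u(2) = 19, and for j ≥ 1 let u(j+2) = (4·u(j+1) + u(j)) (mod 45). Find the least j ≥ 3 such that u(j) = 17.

19

Computing terms: u(1) = 4,  u(2) = 19,  u(3) = 35,  u(4) = 24,  u(5) = 41,  u(6) = 8,  u(7) = 28,  u(8) = 30,  u(9) = 13,  u(10) = 37,  u(11) = 26,  u(12) = 6,  u(13) = 5,  u(14) = 26,  u(15) = 19,  u(16) = 12,  u(17) = 22,  u(18) = 10,  u(19) = 17,  u(20) = 33,  u(21) = 14,  u(22) = 44,  u(23) = 10,  u(24) = 39,  u(25) = 31,  u(26) = 28,  u(27) = 8,  u(28) = 15,  u(29) = 23,  u(30) = 17,  u(31) = 1,  u(32) = 21,  u(33) = 40,  u(34) = 1,  u(35) = 44,  u(36) = 42,  u(37) = 32,  u(38) = 35,  u(39) = 37,  u(40) = 3,  u(41) = 4,  u(42) = 19.
The sequence repeats with period 40.
The value 17 first appears (with j ≥ 3) at u(19).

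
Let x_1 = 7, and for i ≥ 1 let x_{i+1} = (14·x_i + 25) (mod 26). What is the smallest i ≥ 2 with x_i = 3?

5

We have x_1 = 7,  x_2 = 19,  x_3 = 5,  x_4 = 17,  x_5 = 3,  x_6 = 15,  x_7 = 1,  x_8 = 13,  x_9 = 25,  x_{10} = 11,  x_{11} = 23,  x_{12} = 9,  x_{13} = 21,  x_{14} = 7.
Since x_{14} = x_1 = 7, the sequence is periodic with period 13.
The value 3 first appears (with i ≥ 2) at x_5.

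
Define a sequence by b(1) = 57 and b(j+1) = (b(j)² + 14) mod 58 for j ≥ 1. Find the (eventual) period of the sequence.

3

Computing terms: b(1) = 57; b(2) = 15; b(3) = 7; b(4) = 5; b(5) = 39; b(6) = 27; b(7) = 47; b(8) = 19; b(9) = 27.
Since b(9) = b(6) = 27, the sequence is eventually periodic: after a pre-period of length 5 it cycles with period 3.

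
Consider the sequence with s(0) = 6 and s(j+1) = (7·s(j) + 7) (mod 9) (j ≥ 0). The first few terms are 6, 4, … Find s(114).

3

We have s(0) = 6, s(1) = 4, s(2) = 8, s(3) = 0, s(4) = 7, s(5) = 2, s(6) = 3, s(7) = 1, s(8) = 5, s(9) = 6.
Since s(9) = s(0) = 6, the sequence is periodic with period 9.
So s(114) = s(0 + ((114-0) mod 9)) = s(6) = 3.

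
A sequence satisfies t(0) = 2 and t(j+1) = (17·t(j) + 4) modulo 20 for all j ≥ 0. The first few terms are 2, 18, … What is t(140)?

2

Listing terms: t(0) = 2,  t(1) = 18,  t(2) = 10,  t(3) = 14,  t(4) = 2.
Since t(4) = t(0) = 2, the sequence is periodic with period 4.
So t(140) = t(0 + ((140-0) mod 4)) = t(0) = 2.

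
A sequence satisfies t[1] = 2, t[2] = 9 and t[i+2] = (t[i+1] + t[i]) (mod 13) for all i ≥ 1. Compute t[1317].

t[1] = 2; t[2] = 9; t[3] = 11; t[4] = 7; t[5] = 5; t[6] = 12; t[7] = 4; t[8] = 3; t[9] = 7; t[10] = 10; t[11] = 4; t[12] = 1; t[13] = 5; t[14] = 6; t[15] = 11; t[16] = 4; t[17] = 2; t[18] = 6; t[19] = 8; t[20] = 1; t[21] = 9; t[22] = 10; t[23] = 6; t[24] = 3; t[25] = 9; t[26] = 12; t[27] = 8; t[28] = 7; t[29] = 2; t[30] = 9.
The sequence repeats with period 28.
(1317 - 1) mod 28 = 0, so t[1317] = t[1] = 2.

2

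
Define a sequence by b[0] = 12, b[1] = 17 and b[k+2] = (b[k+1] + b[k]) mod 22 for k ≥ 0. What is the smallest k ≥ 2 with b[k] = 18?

We have b[0] = 12,  b[1] = 17,  b[2] = 7,  b[3] = 2,  b[4] = 9,  b[5] = 11,  b[6] = 20,  b[7] = 9,  b[8] = 7,  b[9] = 16,  b[10] = 1,  b[11] = 17,  b[12] = 18,  b[13] = 13,  b[14] = 9,  b[15] = 0,  b[16] = 9,  b[17] = 9,  b[18] = 18,  b[19] = 5,  b[20] = 1,  b[21] = 6,  b[22] = 7,  b[23] = 13,  b[24] = 20,  b[25] = 11,  b[26] = 9,  b[27] = 20,  b[28] = 7,  b[29] = 5,  b[30] = 12,  b[31] = 17.
Since (b[30], b[31]) = (b[0], b[1]) = (12, 17) (two consecutive terms determine the rest), the sequence is periodic with period 30.
The value 18 first appears (with k ≥ 2) at b[12].

12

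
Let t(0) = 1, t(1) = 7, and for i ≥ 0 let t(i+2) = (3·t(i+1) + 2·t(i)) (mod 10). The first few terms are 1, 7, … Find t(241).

We have t(0) = 1,  t(1) = 7,  t(2) = 3,  t(3) = 3,  t(4) = 5,  t(5) = 1,  t(6) = 3,  t(7) = 1,  t(8) = 9,  t(9) = 9,  t(10) = 5,  t(11) = 3,  t(12) = 9,  t(13) = 3,  t(14) = 7,  t(15) = 7,  t(16) = 5,  t(17) = 9,  t(18) = 7,  t(19) = 9,  t(20) = 1,  t(21) = 1,  t(22) = 5,  t(23) = 7,  t(24) = 1,  t(25) = 7.
The sequence repeats with period 24.
(241 - 0) mod 24 = 1, so t(241) = t(1) = 7.

7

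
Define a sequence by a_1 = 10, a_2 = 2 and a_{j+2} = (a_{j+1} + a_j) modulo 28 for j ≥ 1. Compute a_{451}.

We have a_1 = 10; a_2 = 2; a_3 = 12; a_4 = 14; a_5 = 26; a_6 = 12; a_7 = 10; a_8 = 22; a_9 = 4; a_{10} = 26; a_{11} = 2; a_{12} = 0; a_{13} = 2; a_{14} = 2; a_{15} = 4; a_{16} = 6; a_{17} = 10; a_{18} = 16; a_{19} = 26; a_{20} = 14; a_{21} = 12; a_{22} = 26; a_{23} = 10; a_{24} = 8; a_{25} = 18; a_{26} = 26; a_{27} = 16; a_{28} = 14; a_{29} = 2; a_{30} = 16; a_{31} = 18; a_{32} = 6; a_{33} = 24; a_{34} = 2; a_{35} = 26; a_{36} = 0; a_{37} = 26; a_{38} = 26; a_{39} = 24; a_{40} = 22; a_{41} = 18; a_{42} = 12; a_{43} = 2; a_{44} = 14; a_{45} = 16; a_{46} = 2; a_{47} = 18; a_{48} = 20; a_{49} = 10; a_{50} = 2.
Since (a_{49}, a_{50}) = (a_1, a_2) = (10, 2) (two consecutive terms determine the rest), the sequence is periodic with period 48.
So a_{451} = a_{1 + ((451-1) mod 48)} = a_{19} = 26.

26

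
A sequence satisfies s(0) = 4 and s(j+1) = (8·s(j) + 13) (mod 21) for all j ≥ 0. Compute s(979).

Listing terms: s(0) = 4,  s(1) = 3,  s(2) = 16,  s(3) = 15,  s(4) = 7,  s(5) = 6,  s(6) = 19,  s(7) = 18,  s(8) = 10,  s(9) = 9,  s(10) = 1,  s(11) = 0,  s(12) = 13,  s(13) = 12,  s(14) = 4.
The sequence repeats with period 14.
(979 - 0) mod 14 = 13, so s(979) = s(13) = 12.

12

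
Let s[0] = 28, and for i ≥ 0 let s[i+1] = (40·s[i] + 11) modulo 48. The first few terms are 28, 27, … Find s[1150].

Computing terms: s[0] = 28, s[1] = 27, s[2] = 35, s[3] = 19, s[4] = 3, s[5] = 35.
Since s[5] = s[2] = 35, the sequence is eventually periodic: after a pre-period of length 2 it cycles with period 3.
For i ≥ 2, s[i] depends only on (i - 2) mod 3. (1150 - 2) mod 3 = 2, so s[1150] = s[4] = 3.

3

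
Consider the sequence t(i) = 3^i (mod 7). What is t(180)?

1

Listing terms: t(1) = 3,  t(2) = 2,  t(3) = 6,  t(4) = 4,  t(5) = 5,  t(6) = 1,  t(7) = 3.
Since t(7) = t(1) = 3, the sequence is periodic with period 6.
So t(180) = t(1 + ((180-1) mod 6)) = t(6) = 1.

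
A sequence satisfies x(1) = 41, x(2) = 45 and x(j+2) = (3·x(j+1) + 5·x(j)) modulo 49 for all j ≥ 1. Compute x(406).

We have x(1) = 41; x(2) = 45; x(3) = 46; x(4) = 20; x(5) = 45; x(6) = 39; x(7) = 48; x(8) = 45; x(9) = 32; x(10) = 27; x(11) = 45; x(12) = 25; x(13) = 6; x(14) = 45; x(15) = 18; x(16) = 34; x(17) = 45; x(18) = 11; x(19) = 13; x(20) = 45; x(21) = 4; x(22) = 41; x(23) = 45.
Since (x(22), x(23)) = (x(1), x(2)) = (41, 45) (two consecutive terms determine the rest), the sequence is periodic with period 21.
(406 - 1) mod 21 = 6, so x(406) = x(7) = 48.

48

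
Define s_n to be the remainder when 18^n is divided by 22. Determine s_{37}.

Listing terms: s_1 = 18, s_2 = 16, s_3 = 2, s_4 = 14, s_5 = 10, s_6 = 4, s_7 = 6, s_8 = 20, s_9 = 8, s_{10} = 12, s_{11} = 18.
The sequence repeats with period 10.
(37 - 1) mod 10 = 6, so s_{37} = s_7 = 6.

6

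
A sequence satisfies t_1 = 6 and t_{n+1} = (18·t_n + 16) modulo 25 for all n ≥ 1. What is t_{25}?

We have t_1 = 6, t_2 = 24, t_3 = 23, t_4 = 5, t_5 = 6.
Since t_5 = t_1 = 6, the sequence is periodic with period 4.
(25 - 1) mod 4 = 0, so t_{25} = t_1 = 6.

6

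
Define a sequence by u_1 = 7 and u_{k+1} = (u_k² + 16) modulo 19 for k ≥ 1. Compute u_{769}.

Computing terms: u_1 = 7; u_2 = 8; u_3 = 4; u_4 = 13; u_5 = 14; u_6 = 3; u_7 = 6; u_8 = 14.
Since u_8 = u_5 = 14, the sequence is eventually periodic: after a pre-period of length 4 it cycles with period 3.
For k ≥ 5, u_k depends only on (k - 5) mod 3. (769 - 5) mod 3 = 2, so u_{769} = u_7 = 6.

6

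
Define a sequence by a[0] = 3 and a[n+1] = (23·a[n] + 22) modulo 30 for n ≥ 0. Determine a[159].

7

Listing terms: a[0] = 3, a[1] = 1, a[2] = 15, a[3] = 7, a[4] = 3.
The sequence repeats with period 4.
(159 - 0) mod 4 = 3, so a[159] = a[3] = 7.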